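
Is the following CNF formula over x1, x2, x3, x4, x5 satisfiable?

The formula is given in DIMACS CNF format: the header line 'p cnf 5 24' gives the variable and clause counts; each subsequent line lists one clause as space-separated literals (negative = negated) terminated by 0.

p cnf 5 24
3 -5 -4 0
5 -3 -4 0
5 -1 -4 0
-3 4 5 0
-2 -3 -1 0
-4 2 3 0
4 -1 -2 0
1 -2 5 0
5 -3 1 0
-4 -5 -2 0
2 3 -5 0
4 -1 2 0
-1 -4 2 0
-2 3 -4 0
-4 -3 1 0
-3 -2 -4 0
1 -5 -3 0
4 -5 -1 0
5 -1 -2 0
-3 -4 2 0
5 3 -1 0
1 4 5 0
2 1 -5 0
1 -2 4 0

Unsatisfiable

Try x3 = True.
Try x5 = True.
From the singleton clause (x1), x1 = True.
From the singleton clause (¬x2), x2 = False.
From the singleton clause (x4), x4 = True.
Now (¬x4) is unsatisfied and unit — conflict.
Undo x5 and try x5 = False.
From the singleton clause (¬x4), x4 = False.
Now (x4) is unsatisfied and unit — conflict.
Neither x5 = True nor x5 = False works.
Undo x3 and try x3 = False.
Try x5 = False.
From the singleton clause (¬x1), x1 = False.
From the singleton clause (¬x2), x2 = False.
From the singleton clause (¬x4), x4 = False.
Now (x4) is unsatisfied and unit — conflict.
Undo x5 and try x5 = True.
From the singleton clause (¬x4), x4 = False.
From the singleton clause (x2), x2 = True.
From the singleton clause (¬x1), x1 = False.
Now (x1) is unsatisfied and unit — conflict.
Neither x5 = True nor x5 = False works.
Neither x3 = True nor x3 = False works.
No assignment satisfies every clause.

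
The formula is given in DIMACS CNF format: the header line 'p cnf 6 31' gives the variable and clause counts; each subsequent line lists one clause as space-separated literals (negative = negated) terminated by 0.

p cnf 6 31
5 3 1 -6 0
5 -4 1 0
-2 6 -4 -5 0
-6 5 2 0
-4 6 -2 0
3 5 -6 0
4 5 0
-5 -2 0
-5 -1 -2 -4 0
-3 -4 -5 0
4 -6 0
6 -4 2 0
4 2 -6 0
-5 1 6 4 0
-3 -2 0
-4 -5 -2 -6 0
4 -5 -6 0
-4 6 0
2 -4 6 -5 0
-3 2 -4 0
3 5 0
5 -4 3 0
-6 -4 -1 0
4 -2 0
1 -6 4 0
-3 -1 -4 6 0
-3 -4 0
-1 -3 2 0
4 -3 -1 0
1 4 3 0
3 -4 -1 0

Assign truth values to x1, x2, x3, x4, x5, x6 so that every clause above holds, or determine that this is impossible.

x1: True; x2: False; x3: False; x4: False; x5: True; x6: False

Try x4 = False.
(x5) alone gives x5 = True.
(¬x2) alone gives x2 = False.
(¬x6) alone gives x6 = False.
(x1) alone gives x1 = True.
(¬x3) alone gives x3 = False.
This assignment satisfies each clause.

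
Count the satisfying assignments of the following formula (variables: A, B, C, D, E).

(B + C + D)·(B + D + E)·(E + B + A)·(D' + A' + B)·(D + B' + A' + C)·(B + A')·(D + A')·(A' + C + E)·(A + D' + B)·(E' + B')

6

There are 2^5 = 32 truth assignments over (A, B, C, D, E).
Split on D. With D = 1, the clauses containing D are satisfied and D' drops from the rest; 3 of the 2^4 = 16 assignments to the other variables satisfy what remains.
With D = 0, by the same count on the reduced clause set, 3 assignments work.
Total: 3 + 3 = 6.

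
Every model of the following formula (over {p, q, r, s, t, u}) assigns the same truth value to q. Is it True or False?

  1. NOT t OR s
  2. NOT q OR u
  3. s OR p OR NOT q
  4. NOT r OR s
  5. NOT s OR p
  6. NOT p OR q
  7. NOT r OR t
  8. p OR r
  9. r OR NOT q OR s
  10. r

True

Suppose q = false.
From the singleton clause (NOT p), p = false.
From the singleton clause (NOT s), s = false.
From the singleton clause (NOT t), t = false.
From the singleton clause (NOT r), r = false.
That conflicts with the unit clause (r).
So every satisfying assignment has q = True.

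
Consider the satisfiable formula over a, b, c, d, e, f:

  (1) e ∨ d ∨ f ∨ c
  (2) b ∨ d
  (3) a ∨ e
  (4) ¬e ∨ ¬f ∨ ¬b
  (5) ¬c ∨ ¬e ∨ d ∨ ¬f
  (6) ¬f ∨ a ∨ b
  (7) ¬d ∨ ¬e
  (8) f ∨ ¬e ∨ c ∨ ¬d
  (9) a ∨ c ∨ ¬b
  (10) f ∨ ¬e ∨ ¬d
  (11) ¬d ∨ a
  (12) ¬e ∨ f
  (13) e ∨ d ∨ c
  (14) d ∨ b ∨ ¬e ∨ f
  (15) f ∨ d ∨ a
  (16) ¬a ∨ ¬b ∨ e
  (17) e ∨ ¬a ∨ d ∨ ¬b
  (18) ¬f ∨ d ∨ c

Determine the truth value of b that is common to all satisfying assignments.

Suppose b = True.
Try a = True.
(e) alone gives e = True.
(¬f) alone gives f = False.
But (f) is also a unit clause — contradiction.
That branch fails; take a = False instead.
(e) alone gives e = True.
(¬f) alone gives f = False.
But (f) is also a unit clause — contradiction.
Neither a = True nor a = False works.
So every satisfying assignment has b = False.

False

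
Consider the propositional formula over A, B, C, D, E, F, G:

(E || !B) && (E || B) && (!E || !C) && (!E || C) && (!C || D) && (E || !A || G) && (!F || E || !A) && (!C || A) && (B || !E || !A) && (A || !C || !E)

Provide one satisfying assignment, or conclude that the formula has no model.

Case E = true:
(!C) alone gives C = false.
Now (C) is unsatisfied and unit — conflict.
So E must be the other value — set E = false.
(!B) alone gives B = false.
Now (B) is unsatisfied and unit — conflict.
Both values of E lead to a conflict.

UNSATISFIABLE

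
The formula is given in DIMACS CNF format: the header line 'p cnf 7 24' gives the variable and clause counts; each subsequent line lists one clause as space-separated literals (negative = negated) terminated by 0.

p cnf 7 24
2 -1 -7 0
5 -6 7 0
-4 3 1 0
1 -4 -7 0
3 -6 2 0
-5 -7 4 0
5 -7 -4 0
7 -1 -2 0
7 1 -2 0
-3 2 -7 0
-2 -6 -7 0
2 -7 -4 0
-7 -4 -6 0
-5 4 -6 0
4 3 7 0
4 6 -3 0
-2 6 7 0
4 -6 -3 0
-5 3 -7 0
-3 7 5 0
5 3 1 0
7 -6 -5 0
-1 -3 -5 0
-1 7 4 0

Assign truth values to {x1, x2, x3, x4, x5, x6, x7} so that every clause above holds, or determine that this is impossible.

x1: True, x2: False, x3: False, x4: True, x5: True, x6: False, x7: False

Suppose x2 = False.
Suppose x1 = True.
(¬x7) alone gives x7 = False.
(x4) alone gives x4 = True.
Suppose x5 = True.
(¬x6) alone gives x6 = False.
(¬x3) alone gives x3 = False.
All clauses are satisfied.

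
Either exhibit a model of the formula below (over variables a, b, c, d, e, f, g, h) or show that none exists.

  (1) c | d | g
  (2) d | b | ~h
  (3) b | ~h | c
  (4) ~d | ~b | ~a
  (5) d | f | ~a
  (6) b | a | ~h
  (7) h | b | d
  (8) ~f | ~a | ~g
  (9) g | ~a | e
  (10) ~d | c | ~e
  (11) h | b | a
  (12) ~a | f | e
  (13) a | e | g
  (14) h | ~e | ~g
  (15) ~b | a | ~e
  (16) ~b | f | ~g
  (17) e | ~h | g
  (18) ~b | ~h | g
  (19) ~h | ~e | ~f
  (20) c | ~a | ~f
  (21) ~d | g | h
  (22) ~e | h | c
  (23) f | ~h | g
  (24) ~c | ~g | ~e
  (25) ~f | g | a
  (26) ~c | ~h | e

Try c = 0.
Try d = 1.
(~e) alone gives e = 0.
Try b = 1.
(~a) alone gives a = 0.
(g) alone gives g = 1.
(f) alone gives f = 1.
All clauses hold; h can take either value.

a ↦ 0; b ↦ 1; c ↦ 0; d ↦ 1; e ↦ 0; f ↦ 1; g ↦ 1; h ↦ 0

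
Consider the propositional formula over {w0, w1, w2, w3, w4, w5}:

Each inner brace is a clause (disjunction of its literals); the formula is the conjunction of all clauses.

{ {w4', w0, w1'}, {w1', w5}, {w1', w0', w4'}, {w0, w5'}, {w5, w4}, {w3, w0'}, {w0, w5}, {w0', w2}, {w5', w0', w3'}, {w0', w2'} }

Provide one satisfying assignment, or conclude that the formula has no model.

Branch on w1: set w1 = 0.
Branch on w0: set w0 = 1.
(w3) alone gives w3 = 1.
(w2) alone gives w2 = 1.
That conflicts with the unit clause (w2').
So w0 must be the other value — set w0 = 0.
(w5') alone gives w5 = 0.
That conflicts with the unit clause (w5).
Either choice for w0 ends in contradiction.
So w1 must be the other value — set w1 = 1.
(w5) alone gives w5 = 1.
(w0) alone gives w0 = 1.
(w4') alone gives w4 = 0.
(w3) alone gives w3 = 1.
That conflicts with the unit clause (w3').
Either choice for w1 ends in contradiction.

UNSATISFIABLE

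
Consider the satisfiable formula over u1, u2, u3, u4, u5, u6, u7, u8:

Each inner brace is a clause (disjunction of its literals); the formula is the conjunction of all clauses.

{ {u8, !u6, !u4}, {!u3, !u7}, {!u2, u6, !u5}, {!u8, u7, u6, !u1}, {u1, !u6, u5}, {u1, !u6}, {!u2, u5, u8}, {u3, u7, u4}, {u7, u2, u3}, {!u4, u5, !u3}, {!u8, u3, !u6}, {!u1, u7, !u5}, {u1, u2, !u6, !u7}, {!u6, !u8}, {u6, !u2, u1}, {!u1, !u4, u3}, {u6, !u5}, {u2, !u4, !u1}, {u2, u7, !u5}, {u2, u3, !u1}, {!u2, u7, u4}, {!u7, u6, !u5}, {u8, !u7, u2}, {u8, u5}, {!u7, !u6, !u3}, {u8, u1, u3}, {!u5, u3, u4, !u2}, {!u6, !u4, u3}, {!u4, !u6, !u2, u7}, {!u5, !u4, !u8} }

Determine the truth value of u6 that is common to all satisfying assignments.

False

Suppose u6 = true.
From the singleton clause (u1), u1 = true.
From the singleton clause (!u8), u8 = false.
From the singleton clause (!u4), u4 = false.
From the singleton clause (u5), u5 = true.
From the singleton clause (u7), u7 = true.
From the singleton clause (!u3), u3 = false.
From the singleton clause (u2), u2 = true.
That conflicts with the unit clause (!u2).
So every satisfying assignment has u6 = False.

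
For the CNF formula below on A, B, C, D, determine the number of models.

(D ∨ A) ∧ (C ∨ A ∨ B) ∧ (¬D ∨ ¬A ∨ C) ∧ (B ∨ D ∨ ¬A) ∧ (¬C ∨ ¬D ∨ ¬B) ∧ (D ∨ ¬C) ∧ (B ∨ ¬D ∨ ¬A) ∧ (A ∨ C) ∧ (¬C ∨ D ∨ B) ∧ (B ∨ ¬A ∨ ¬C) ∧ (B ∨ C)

There are 2^4 = 16 truth assignments over (A, B, C, D).
Check each against the 11 clauses (columns in the order A, B, C, D):
  F F F F  ✗ fails (D ∨ A)
  F F F T  ✗ fails (C ∨ A ∨ B)
  F F T F  ✗ fails (D ∨ A)
  F F T T  ✓ satisfies all
  F T F F  ✗ fails (D ∨ A)
  F T F T  ✗ fails (A ∨ C)
  F T T F  ✗ fails (D ∨ A)
  F T T T  ✗ fails (¬C ∨ ¬D ∨ ¬B)
  T F F F  ✗ fails (B ∨ D ∨ ¬A)
  T F F T  ✗ fails (¬D ∨ ¬A ∨ C)
  T F T F  ✗ fails (B ∨ D ∨ ¬A)
  T F T T  ✗ fails (B ∨ ¬D ∨ ¬A)
  T T F F  ✓ satisfies all
  T T F T  ✗ fails (¬D ∨ ¬A ∨ C)
  T T T F  ✗ fails (D ∨ ¬C)
  T T T T  ✗ fails (¬C ∨ ¬D ∨ ¬B)
2 of the 16 rows are models.

2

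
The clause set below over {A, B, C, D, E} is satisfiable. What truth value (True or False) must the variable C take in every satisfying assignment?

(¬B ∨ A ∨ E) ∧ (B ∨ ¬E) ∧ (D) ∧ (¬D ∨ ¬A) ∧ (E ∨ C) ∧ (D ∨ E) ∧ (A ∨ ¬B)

True

Suppose C = False.
(D) alone gives D = True.
(¬A) alone gives A = False.
(E) alone gives E = True.
(B) alone gives B = True.
But (¬B) is also a unit clause — contradiction.
So every satisfying assignment has C = True.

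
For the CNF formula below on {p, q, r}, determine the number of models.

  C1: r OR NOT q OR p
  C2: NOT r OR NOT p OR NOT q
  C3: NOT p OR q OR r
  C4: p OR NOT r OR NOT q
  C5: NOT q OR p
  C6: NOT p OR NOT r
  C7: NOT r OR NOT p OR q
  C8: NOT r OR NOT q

There are 2^3 = 8 truth assignments over (p, q, r).
Check each against the 8 clauses (columns in the order p, q, r):
  F F F  ✓ satisfies all
  F F T  ✓ satisfies all
  F T F  ✗ fails (r OR NOT q OR p)
  F T T  ✗ fails (p OR NOT r OR NOT q)
  T F F  ✗ fails (NOT p OR q OR r)
  T F T  ✗ fails (NOT p OR NOT r)
  T T F  ✓ satisfies all
  T T T  ✗ fails (NOT r OR NOT p OR NOT q)
3 of the 8 rows are models.

3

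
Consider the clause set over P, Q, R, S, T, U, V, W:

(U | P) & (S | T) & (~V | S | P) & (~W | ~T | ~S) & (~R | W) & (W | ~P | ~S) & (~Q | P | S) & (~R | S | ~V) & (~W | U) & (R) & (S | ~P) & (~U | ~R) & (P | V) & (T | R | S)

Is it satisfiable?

(R) alone gives R = 1.
(W) alone gives W = 1.
(U) alone gives U = 1.
That conflicts with the unit clause (~U).
No assignment satisfies every clause.

No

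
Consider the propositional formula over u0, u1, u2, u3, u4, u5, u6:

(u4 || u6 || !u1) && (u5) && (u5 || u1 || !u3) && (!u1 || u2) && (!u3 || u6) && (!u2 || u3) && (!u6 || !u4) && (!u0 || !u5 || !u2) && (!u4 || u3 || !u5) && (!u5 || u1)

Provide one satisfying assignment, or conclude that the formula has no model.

u0 ↦ false, u1 ↦ true, u2 ↦ true, u3 ↦ true, u4 ↦ false, u5 ↦ true, u6 ↦ true

(u5) alone gives u5 = true.
(u1) alone gives u1 = true.
(u2) alone gives u2 = true.
(u3) alone gives u3 = true.
(u6) alone gives u6 = true.
(!u4) alone gives u4 = false.
(!u0) alone gives u0 = false.
All clauses are satisfied.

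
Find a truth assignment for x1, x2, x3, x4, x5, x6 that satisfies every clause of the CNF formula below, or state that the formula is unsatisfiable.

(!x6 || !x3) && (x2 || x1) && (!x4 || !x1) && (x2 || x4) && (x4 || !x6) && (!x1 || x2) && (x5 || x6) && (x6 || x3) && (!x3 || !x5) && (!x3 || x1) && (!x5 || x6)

Branch on x6: set x6 = true.
The clause (!x3) is unit, so x3 = false.
The clause (x4) is unit, so x4 = true.
The clause (!x1) is unit, so x1 = false.
The clause (x2) is unit, so x2 = true.
No clause remains; x5 is free.

x1 ↦ false, x2 ↦ true, x3 ↦ false, x4 ↦ true, x5 ↦ false, x6 ↦ true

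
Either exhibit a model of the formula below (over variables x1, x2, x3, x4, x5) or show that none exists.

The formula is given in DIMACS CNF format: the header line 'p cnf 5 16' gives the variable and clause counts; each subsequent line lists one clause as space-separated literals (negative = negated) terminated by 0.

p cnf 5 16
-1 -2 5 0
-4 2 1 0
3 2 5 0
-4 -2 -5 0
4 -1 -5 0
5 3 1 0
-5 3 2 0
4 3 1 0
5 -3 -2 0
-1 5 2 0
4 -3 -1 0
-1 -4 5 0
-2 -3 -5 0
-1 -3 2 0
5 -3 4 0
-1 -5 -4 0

Case x1 = False:
Case x4 = False:
The clause (x3) is unit, so x3 = True.
The clause (x5) is unit, so x5 = True.
The clause (¬x2) is unit, so x2 = False.
This assignment satisfies each clause.

x1 ↦ False; x2 ↦ False; x3 ↦ True; x4 ↦ False; x5 ↦ True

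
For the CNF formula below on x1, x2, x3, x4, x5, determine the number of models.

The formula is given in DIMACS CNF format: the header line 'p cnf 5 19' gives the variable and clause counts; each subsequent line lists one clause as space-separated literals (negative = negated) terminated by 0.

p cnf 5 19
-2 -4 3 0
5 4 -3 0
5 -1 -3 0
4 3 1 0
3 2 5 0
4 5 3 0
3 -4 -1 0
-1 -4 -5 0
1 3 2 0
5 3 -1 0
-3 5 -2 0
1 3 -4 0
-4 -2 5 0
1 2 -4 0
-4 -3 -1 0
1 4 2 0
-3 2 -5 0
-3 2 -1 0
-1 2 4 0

4

There are 2^5 = 32 truth assignments over (x1, x2, x3, x4, x5).
Split on x4. With x4 = True, the clauses containing x4 are satisfied and ¬x4 drops from the rest; 1 of the 2^4 = 16 assignments to the other variables satisfy what remains.
With x4 = False, by the same count on the reduced clause set, 3 assignments work.
Total: 1 + 3 = 4.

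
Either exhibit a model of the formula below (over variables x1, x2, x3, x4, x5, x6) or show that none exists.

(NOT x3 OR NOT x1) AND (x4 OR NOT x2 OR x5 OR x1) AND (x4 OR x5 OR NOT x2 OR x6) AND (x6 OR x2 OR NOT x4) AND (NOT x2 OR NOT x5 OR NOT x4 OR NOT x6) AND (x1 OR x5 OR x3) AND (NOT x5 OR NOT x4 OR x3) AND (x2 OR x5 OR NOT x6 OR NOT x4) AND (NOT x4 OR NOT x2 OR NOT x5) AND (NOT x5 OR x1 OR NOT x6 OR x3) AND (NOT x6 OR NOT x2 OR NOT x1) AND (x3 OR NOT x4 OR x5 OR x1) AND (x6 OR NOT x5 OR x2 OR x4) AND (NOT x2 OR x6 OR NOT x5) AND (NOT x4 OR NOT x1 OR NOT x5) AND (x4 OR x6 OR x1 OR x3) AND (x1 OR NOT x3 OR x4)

x1=true,  x2=false,  x3=false,  x4=false,  x5=true,  x6=true

Try x3 = false.
Try x1 = true.
Try x5 = true.
(NOT x4) alone gives x4 = false.
Try x6 = true.
(NOT x2) alone gives x2 = false.
This assignment satisfies each clause.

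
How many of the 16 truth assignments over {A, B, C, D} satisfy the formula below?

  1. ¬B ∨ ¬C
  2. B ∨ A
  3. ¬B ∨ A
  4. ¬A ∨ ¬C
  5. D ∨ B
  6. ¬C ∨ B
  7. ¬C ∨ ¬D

3

There are 2^4 = 16 truth assignments over (A, B, C, D).
Check each against the 7 clauses (columns in the order A, B, C, D):
  F F F F  ✗ fails (B ∨ A)
  F F F T  ✗ fails (B ∨ A)
  F F T F  ✗ fails (B ∨ A)
  F F T T  ✗ fails (B ∨ A)
  F T F F  ✗ fails (¬B ∨ A)
  F T F T  ✗ fails (¬B ∨ A)
  F T T F  ✗ fails (¬B ∨ ¬C)
  F T T T  ✗ fails (¬B ∨ ¬C)
  T F F F  ✗ fails (D ∨ B)
  T F F T  ✓ satisfies all
  T F T F  ✗ fails (¬A ∨ ¬C)
  T F T T  ✗ fails (¬A ∨ ¬C)
  T T F F  ✓ satisfies all
  T T F T  ✓ satisfies all
  T T T F  ✗ fails (¬B ∨ ¬C)
  T T T T  ✗ fails (¬B ∨ ¬C)
3 of the 16 rows are models.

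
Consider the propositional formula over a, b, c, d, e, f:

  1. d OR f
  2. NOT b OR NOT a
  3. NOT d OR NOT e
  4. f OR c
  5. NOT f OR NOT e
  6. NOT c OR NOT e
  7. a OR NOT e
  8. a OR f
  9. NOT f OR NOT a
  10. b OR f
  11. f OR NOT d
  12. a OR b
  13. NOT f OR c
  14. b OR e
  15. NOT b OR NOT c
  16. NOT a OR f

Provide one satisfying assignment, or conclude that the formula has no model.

UNSATISFIABLE

Suppose d = true.
Unit clause (NOT e) forces e = false.
Unit clause (f) forces f = true.
Unit clause (NOT a) forces a = false.
Unit clause (b) forces b = true.
Unit clause (c) forces c = true.
But (NOT c) is also a unit clause — contradiction.
Undo d and try d = false.
Unit clause (f) forces f = true.
Unit clause (NOT e) forces e = false.
Unit clause (NOT a) forces a = false.
Unit clause (b) forces b = true.
Unit clause (c) forces c = true.
But (NOT c) is also a unit clause — contradiction.
Both values of d lead to a conflict.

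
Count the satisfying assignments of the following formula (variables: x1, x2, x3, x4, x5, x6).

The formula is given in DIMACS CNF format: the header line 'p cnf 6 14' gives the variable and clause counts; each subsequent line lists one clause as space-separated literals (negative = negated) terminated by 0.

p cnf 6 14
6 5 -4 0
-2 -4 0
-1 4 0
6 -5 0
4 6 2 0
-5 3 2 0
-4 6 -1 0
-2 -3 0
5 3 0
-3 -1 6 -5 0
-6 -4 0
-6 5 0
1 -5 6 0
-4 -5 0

2

There are 2^6 = 64 truth assignments over (x1, x2, x3, x4, x5, x6).
Split on x1. With x1 = True, the clauses containing x1 are satisfied and ¬x1 drops from the rest; 0 of the 2^5 = 32 assignments to the other variables satisfy what remains.
With x1 = False, by the same count on the reduced clause set, 2 assignments work.
Total: 0 + 2 = 2.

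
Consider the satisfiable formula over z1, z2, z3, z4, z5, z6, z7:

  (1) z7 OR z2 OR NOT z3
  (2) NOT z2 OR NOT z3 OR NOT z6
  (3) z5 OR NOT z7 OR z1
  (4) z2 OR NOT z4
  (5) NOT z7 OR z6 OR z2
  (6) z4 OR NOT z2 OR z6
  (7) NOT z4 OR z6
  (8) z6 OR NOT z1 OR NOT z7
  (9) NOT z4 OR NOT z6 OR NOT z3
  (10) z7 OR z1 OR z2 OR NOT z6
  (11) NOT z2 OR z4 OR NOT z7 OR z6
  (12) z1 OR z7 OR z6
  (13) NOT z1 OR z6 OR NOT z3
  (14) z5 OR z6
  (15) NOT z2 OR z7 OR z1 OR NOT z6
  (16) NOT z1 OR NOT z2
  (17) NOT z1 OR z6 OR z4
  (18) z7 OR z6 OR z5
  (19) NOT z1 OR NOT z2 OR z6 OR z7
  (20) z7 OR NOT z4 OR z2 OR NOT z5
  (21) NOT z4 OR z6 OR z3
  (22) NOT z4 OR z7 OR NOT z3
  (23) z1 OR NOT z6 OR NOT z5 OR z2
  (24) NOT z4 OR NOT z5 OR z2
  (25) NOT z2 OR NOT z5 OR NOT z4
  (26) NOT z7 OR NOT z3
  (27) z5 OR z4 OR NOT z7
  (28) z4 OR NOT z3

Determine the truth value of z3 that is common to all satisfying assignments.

Suppose z3 = true.
(NOT z7) alone gives z7 = false.
(z2) alone gives z2 = true.
(NOT z6) alone gives z6 = false.
(z4) alone gives z4 = true.
That conflicts with the unit clause (NOT z4).
So every satisfying assignment has z3 = False.

False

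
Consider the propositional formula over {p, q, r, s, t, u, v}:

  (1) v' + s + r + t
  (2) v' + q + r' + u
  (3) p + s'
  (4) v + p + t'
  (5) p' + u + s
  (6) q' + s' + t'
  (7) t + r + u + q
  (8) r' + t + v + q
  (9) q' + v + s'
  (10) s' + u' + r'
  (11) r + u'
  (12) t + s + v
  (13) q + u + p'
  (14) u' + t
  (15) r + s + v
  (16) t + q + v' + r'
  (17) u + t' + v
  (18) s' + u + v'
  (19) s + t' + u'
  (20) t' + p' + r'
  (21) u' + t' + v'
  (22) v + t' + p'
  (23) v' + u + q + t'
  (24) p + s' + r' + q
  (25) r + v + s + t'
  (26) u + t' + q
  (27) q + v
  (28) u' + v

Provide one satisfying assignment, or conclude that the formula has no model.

Try p = 0.
From the singleton clause (s'), s = 0.
Try v = 1.
Try r = 1.
Try q = 1.
Try u = 0.
Every clause is now satisfied; t is unconstrained.

p ↦ 0; q ↦ 1; r ↦ 1; s ↦ 0; t ↦ 1; u ↦ 0; v ↦ 1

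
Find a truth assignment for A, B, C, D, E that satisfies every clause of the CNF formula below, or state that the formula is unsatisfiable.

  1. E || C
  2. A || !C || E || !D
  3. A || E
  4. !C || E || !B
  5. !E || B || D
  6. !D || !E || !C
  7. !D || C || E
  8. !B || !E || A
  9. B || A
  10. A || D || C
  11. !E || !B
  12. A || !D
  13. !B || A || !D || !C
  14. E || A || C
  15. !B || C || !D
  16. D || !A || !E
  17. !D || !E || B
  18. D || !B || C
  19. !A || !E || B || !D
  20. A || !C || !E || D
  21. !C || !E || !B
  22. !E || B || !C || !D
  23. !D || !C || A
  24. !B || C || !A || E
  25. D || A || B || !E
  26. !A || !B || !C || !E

A: true,  B: false,  C: true,  D: true,  E: false

Suppose E = false.
Unit clause (C) forces C = true.
Unit clause (A) forces A = true.
Unit clause (!B) forces B = false.
Every clause is now satisfied; D is unconstrained.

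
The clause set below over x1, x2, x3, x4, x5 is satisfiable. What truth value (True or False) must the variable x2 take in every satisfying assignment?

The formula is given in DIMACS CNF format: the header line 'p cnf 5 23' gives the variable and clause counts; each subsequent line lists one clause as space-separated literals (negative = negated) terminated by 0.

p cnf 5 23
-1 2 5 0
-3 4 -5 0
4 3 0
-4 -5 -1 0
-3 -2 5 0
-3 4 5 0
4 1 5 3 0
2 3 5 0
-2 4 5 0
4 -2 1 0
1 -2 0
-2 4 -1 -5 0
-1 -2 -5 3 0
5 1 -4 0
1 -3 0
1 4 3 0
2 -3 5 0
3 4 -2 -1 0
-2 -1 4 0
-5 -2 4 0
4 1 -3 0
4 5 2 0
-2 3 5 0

False

Suppose x2 = True.
Unit clause (x1) forces x1 = True.
Unit clause (x4) forces x4 = True.
Unit clause (¬x5) forces x5 = False.
Unit clause (¬x3) forces x3 = False.
That conflicts with the unit clause (x3).
So every satisfying assignment has x2 = False.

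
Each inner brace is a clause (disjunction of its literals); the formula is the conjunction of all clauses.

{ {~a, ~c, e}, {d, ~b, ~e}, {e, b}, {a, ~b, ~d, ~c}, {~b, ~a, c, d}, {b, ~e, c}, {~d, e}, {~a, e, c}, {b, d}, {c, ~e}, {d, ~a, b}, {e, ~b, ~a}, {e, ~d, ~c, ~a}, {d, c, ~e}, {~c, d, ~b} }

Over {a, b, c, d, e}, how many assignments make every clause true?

4

There are 2^5 = 32 truth assignments over (a, b, c, d, e).
Split on c. With c = 1, the clauses containing c are satisfied and ~c drops from the rest; 3 of the 2^4 = 16 assignments to the other variables satisfy what remains.
With c = 0, by the same count on the reduced clause set, 1 assignment works.
Total: 3 + 1 = 4.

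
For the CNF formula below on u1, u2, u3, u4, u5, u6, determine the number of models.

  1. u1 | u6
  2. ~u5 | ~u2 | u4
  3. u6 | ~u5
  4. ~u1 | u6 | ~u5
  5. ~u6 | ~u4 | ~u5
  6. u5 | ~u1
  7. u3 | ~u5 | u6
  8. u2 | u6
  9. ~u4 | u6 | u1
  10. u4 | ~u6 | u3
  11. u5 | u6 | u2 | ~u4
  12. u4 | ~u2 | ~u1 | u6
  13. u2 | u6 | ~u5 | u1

8

There are 2^6 = 64 truth assignments over (u1, u2, u3, u4, u5, u6).
Split on u5. With u5 = 1, the clauses containing u5 are satisfied and ~u5 drops from the rest; 2 of the 2^5 = 32 assignments to the other variables satisfy what remains.
With u5 = 0, by the same count on the reduced clause set, 6 assignments work.
Total: 2 + 6 = 8.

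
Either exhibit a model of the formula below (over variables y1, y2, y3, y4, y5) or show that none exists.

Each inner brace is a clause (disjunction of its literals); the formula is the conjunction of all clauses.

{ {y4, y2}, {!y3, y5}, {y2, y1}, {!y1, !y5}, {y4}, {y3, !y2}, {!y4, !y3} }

y1: true,  y2: false,  y3: false,  y4: true,  y5: false

Unit clause (y4) forces y4 = true.
Unit clause (!y3) forces y3 = false.
Unit clause (!y2) forces y2 = false.
Unit clause (y1) forces y1 = true.
Unit clause (!y5) forces y5 = false.
All clauses are satisfied.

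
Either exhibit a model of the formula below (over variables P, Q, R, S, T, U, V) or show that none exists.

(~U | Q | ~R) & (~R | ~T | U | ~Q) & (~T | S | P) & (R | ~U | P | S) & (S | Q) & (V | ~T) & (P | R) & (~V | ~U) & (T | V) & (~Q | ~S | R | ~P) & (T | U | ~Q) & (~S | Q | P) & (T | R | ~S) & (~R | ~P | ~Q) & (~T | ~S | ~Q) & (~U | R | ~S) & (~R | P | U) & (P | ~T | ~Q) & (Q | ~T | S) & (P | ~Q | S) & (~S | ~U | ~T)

P=1,  Q=0,  R=1,  S=1,  T=0,  U=0,  V=1

Try S = 1.
Try V = 1.
(~U) alone gives U = 0.
Try P = 1.
Try Q = 0.
Try T = 0.
(R) alone gives R = 1.
All clauses are satisfied.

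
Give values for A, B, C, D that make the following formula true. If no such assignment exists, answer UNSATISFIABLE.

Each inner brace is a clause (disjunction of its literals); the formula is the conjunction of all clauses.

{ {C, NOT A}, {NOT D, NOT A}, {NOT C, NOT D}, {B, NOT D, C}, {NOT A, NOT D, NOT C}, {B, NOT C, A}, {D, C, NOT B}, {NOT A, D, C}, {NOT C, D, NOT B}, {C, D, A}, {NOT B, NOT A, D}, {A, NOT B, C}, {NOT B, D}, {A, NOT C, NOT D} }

Try C = true.
From the singleton clause (NOT D), D = false.
From the singleton clause (NOT B), B = false.
From the singleton clause (A), A = true.
Every clause now holds.

A=true,  B=false,  C=true,  D=false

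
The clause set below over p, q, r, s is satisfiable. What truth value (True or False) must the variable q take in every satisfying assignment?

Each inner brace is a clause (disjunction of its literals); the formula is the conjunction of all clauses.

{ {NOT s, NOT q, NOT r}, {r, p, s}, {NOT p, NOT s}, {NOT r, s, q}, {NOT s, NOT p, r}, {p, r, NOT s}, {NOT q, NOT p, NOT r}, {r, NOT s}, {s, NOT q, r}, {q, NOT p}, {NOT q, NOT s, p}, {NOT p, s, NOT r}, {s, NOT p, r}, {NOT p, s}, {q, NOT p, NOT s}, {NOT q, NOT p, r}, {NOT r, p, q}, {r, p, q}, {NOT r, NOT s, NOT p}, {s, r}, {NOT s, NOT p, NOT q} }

Suppose q = false.
From the singleton clause (NOT p), p = false.
From the singleton clause (NOT r), r = false.
That conflicts with the unit clause (r).
So every satisfying assignment has q = True.

True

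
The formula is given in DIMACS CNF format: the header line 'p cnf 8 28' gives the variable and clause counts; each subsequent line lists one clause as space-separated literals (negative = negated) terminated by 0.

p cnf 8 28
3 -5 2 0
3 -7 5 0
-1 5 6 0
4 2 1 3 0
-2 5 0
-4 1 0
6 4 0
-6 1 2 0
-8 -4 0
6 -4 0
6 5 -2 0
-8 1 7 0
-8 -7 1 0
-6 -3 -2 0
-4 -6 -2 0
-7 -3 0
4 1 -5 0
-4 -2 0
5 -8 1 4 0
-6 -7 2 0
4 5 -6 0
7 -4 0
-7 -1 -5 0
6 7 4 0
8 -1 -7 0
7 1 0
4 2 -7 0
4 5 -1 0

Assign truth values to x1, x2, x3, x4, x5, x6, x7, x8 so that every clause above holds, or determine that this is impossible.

x1=True; x2=True; x3=False; x4=False; x5=True; x6=True; x7=False; x8=True

Suppose x2 = True.
(x5) alone gives x5 = True.
(¬x4) alone gives x4 = False.
(x6) alone gives x6 = True.
(¬x3) alone gives x3 = False.
(x1) alone gives x1 = True.
(¬x7) alone gives x7 = False.
Every clause is now satisfied; x8 is unconstrained.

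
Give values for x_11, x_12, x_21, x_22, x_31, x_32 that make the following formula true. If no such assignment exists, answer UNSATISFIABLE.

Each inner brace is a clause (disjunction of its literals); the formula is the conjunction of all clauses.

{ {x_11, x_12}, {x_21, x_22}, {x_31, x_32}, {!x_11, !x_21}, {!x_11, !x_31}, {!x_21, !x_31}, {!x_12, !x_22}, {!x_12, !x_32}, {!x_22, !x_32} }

UNSATISFIABLE

Suppose x_11 = true.
From the singleton clause (!x_21), x_21 = false.
From the singleton clause (x_22), x_22 = true.
From the singleton clause (!x_31), x_31 = false.
From the singleton clause (x_32), x_32 = true.
Now (!x_32) is unsatisfied and unit — conflict.
Undo x_11 and try x_11 = false.
From the singleton clause (x_12), x_12 = true.
From the singleton clause (!x_22), x_22 = false.
From the singleton clause (x_21), x_21 = true.
From the singleton clause (!x_31), x_31 = false.
From the singleton clause (x_32), x_32 = true.
Now (!x_32) is unsatisfied and unit — conflict.
Neither x_11 = true nor x_11 = false works.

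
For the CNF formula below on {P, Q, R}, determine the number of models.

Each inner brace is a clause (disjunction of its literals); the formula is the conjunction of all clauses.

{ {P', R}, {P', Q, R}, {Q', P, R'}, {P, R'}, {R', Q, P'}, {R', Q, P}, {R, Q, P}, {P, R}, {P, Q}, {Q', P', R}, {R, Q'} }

1

There are 2^3 = 8 truth assignments over (P, Q, R).
Split on P. With P = 1, the clauses containing P are satisfied and P' drops from the rest; 1 of the 2^2 = 4 assignments to the other variables satisfy what remains.
With P = 0, by the same count on the reduced clause set, 0 assignments work.
(One model: P=T, Q=T, R=T.)
Total: 1 + 0 = 1.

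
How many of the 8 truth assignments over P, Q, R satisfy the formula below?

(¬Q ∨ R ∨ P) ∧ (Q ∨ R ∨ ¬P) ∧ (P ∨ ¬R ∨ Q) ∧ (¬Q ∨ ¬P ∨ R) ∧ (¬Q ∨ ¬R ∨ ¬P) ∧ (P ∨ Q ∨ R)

There are 2^3 = 8 truth assignments over (P, Q, R).
Check each against the 6 clauses (columns in the order P, Q, R):
  F F F  ✗ fails (P ∨ Q ∨ R)
  F F T  ✗ fails (P ∨ ¬R ∨ Q)
  F T F  ✗ fails (¬Q ∨ R ∨ P)
  F T T  ✓ satisfies all
  T F F  ✗ fails (Q ∨ R ∨ ¬P)
  T F T  ✓ satisfies all
  T T F  ✗ fails (¬Q ∨ ¬P ∨ R)
  T T T  ✗ fails (¬Q ∨ ¬R ∨ ¬P)
2 of the 8 rows are models.

2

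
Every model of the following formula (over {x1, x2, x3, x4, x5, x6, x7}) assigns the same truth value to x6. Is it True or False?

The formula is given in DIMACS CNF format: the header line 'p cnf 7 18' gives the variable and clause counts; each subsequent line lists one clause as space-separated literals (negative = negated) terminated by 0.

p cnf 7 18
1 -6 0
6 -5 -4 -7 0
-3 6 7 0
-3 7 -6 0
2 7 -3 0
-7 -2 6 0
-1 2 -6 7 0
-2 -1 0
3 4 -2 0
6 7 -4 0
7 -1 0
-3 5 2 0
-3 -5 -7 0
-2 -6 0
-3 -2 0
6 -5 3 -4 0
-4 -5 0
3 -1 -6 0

Suppose x6 = True.
Unit clause (x1) forces x1 = True.
Unit clause (¬x2) forces x2 = False.
Unit clause (x7) forces x7 = True.
Unit clause (x3) forces x3 = True.
Unit clause (x5) forces x5 = True.
But (¬x5) is also a unit clause — contradiction.
So every satisfying assignment has x6 = False.

False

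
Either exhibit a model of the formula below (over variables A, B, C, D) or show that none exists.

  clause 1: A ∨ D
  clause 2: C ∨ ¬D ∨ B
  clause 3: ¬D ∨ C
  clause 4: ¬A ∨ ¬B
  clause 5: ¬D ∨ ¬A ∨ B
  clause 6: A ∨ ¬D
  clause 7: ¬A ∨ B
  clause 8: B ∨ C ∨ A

UNSATISFIABLE

Try A = True.
The clause (¬B) is unit, so B = False.
That conflicts with the unit clause (B).
Backtrack on A: now try A = False.
The clause (D) is unit, so D = True.
That conflicts with the unit clause (¬D).
Either choice for A ends in contradiction.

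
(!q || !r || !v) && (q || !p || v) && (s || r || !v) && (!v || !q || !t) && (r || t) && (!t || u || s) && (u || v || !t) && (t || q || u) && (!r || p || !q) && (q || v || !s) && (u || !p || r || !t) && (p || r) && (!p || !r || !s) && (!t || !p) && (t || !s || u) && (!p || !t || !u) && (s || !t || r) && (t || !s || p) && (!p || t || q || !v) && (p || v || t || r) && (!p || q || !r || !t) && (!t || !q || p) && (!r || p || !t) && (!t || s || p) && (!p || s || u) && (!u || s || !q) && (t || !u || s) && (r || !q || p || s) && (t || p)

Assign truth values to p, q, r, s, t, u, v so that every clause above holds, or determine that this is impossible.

UNSATISFIABLE

Try r = true.
Try q = false.
Try p = false.
From the singleton clause (!t), t = false.
Now (t) is unsatisfied and unit — conflict.
Undo p and try p = true.
From the singleton clause (v), v = true.
From the singleton clause (!s), s = false.
From the singleton clause (!t), t = false.
Now (t) is unsatisfied and unit — conflict.
Neither p = true nor p = false works.
Undo q and try q = true.
From the singleton clause (!v), v = false.
From the singleton clause (p), p = true.
From the singleton clause (!s), s = false.
From the singleton clause (!t), t = false.
From the singleton clause (u), u = true.
Now (!u) is unsatisfied and unit — conflict.
Neither q = true nor q = false works.
Undo r and try r = false.
From the singleton clause (t), t = true.
From the singleton clause (p), p = true.
Now (!p) is unsatisfied and unit — conflict.
Neither r = true nor r = false works.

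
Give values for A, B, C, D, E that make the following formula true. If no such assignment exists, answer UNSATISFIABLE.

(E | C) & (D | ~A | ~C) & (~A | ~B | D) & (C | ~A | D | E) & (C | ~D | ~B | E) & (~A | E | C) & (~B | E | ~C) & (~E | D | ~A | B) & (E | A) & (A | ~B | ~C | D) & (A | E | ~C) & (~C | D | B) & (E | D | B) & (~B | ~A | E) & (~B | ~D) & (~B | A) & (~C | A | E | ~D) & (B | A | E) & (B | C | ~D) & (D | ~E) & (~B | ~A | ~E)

A=0,  B=0,  C=1,  D=1,  E=1

Suppose E = 1.
(D) alone gives D = 1.
(~B) alone gives B = 0.
(C) alone gives C = 1.
Every clause is now satisfied; A is unconstrained.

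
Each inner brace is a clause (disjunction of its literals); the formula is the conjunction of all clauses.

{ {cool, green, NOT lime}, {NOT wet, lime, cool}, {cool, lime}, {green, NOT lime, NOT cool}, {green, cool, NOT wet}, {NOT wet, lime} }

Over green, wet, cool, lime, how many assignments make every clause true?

6

There are 2^4 = 16 truth assignments over (green, wet, cool, lime).
Check each against the 6 clauses (columns in the order green, wet, cool, lime):
  F F F F  ✗ fails (cool OR lime)
  F F F T  ✗ fails (cool OR green OR NOT lime)
  F F T F  ✓ satisfies all
  F F T T  ✗ fails (green OR NOT lime OR NOT cool)
  F T F F  ✗ fails (NOT wet OR lime OR cool)
  F T F T  ✗ fails (cool OR green OR NOT lime)
  F T T F  ✗ fails (NOT wet OR lime)
  F T T T  ✗ fails (green OR NOT lime OR NOT cool)
  T F F F  ✗ fails (cool OR lime)
  T F F T  ✓ satisfies all
  T F T F  ✓ satisfies all
  T F T T  ✓ satisfies all
  T T F F  ✗ fails (NOT wet OR lime OR cool)
  T T F T  ✓ satisfies all
  T T T F  ✗ fails (NOT wet OR lime)
  T T T T  ✓ satisfies all
6 of the 16 rows are models.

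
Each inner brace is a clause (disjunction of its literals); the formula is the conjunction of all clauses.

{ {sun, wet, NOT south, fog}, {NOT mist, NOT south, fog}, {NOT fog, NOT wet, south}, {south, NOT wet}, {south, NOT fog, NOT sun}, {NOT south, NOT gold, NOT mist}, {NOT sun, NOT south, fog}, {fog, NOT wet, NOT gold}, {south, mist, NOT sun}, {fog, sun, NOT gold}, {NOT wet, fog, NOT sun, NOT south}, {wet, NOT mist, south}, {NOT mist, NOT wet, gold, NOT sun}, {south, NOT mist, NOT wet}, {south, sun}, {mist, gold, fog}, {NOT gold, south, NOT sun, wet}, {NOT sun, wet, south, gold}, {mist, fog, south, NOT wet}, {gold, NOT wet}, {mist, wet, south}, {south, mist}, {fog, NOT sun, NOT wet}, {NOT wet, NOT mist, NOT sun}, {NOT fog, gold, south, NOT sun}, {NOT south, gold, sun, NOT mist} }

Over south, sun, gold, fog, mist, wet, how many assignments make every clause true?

There are 2^6 = 64 truth assignments over (south, sun, gold, fog, mist, wet).
Split on gold. With gold = true, the clauses containing gold are satisfied and NOT gold drops from the rest; 4 of the 2^5 = 32 assignments to the other variables satisfy what remains.
With gold = false, by the same count on the reduced clause set, 3 assignments work.
(One model: south=T, sun=F, gold=F, fog=T, mist=F, wet=F.)
Total: 4 + 3 = 7.

7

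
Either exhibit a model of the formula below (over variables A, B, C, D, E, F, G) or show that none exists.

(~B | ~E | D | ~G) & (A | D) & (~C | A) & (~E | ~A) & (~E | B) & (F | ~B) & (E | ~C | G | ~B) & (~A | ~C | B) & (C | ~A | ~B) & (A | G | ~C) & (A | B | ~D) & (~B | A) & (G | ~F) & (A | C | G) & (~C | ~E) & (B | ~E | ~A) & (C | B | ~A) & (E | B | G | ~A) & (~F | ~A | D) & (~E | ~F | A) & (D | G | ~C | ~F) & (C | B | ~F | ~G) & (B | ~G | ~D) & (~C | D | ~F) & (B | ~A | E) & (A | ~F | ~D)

Branch on A: set A = 1.
The clause (~E) is unit, so E = 0.
The clause (B) is unit, so B = 1.
The clause (F) is unit, so F = 1.
The clause (C) is unit, so C = 1.
The clause (G) is unit, so G = 1.
The clause (D) is unit, so D = 1.
This assignment satisfies each clause.

A=1, B=1, C=1, D=1, E=0, F=1, G=1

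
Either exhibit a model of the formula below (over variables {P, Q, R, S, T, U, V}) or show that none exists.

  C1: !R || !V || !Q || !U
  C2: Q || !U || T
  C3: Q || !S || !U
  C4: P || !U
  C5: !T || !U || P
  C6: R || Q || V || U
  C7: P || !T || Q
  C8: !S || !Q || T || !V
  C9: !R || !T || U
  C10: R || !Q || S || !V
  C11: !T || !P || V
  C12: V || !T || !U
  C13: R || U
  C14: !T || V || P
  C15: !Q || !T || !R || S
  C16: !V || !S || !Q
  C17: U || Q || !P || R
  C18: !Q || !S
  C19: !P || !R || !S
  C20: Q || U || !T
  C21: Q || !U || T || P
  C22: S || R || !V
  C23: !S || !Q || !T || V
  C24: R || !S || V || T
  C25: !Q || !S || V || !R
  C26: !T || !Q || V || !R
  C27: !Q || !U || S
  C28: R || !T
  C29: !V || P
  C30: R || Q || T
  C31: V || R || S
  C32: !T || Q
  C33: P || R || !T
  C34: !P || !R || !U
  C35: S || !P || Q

P=true,  Q=true,  R=true,  S=false,  T=false,  U=false,  V=false

Suppose P = true.
Suppose T = false.
Suppose Q = true.
From the singleton clause (!S), S = false.
From the singleton clause (!U), U = false.
From the singleton clause (R), R = true.
No clause remains; V is free.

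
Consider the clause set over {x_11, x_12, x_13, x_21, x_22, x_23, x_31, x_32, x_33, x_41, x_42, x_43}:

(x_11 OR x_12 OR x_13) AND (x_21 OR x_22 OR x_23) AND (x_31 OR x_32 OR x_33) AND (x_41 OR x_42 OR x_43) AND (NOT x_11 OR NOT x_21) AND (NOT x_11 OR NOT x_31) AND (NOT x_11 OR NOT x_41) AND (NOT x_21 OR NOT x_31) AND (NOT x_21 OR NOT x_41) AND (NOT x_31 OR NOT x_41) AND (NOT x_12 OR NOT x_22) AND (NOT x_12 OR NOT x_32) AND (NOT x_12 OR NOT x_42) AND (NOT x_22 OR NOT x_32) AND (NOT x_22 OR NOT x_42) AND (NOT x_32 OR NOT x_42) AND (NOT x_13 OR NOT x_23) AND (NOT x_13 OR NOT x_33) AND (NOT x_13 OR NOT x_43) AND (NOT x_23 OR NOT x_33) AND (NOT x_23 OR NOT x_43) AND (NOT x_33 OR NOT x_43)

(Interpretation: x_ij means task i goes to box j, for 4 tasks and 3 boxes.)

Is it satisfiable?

Branch on x_11: set x_11 = false.
Branch on x_12: set x_12 = true.
(NOT x_22) alone gives x_22 = false.
(NOT x_32) alone gives x_32 = false.
(NOT x_42) alone gives x_42 = false.
Branch on x_21: set x_21 = true.
(NOT x_31) alone gives x_31 = false.
(x_33) alone gives x_33 = true.
(NOT x_41) alone gives x_41 = false.
(x_43) alone gives x_43 = true.
Now (NOT x_43) is unsatisfied and unit — conflict.
So x_21 must be the other value — set x_21 = false.
(x_23) alone gives x_23 = true.
(NOT x_13) alone gives x_13 = false.
(NOT x_33) alone gives x_33 = false.
(x_31) alone gives x_31 = true.
(NOT x_41) alone gives x_41 = false.
(x_43) alone gives x_43 = true.
Now (NOT x_43) is unsatisfied and unit — conflict.
Either choice for x_21 ends in contradiction.
So x_12 must be the other value — set x_12 = false.
(x_13) alone gives x_13 = true.
(NOT x_23) alone gives x_23 = false.
(NOT x_33) alone gives x_33 = false.
(NOT x_43) alone gives x_43 = false.
Branch on x_21: set x_21 = true.
(NOT x_31) alone gives x_31 = false.
(x_32) alone gives x_32 = true.
(NOT x_41) alone gives x_41 = false.
(x_42) alone gives x_42 = true.
Now (NOT x_42) is unsatisfied and unit — conflict.
So x_21 must be the other value — set x_21 = false.
(x_22) alone gives x_22 = true.
(NOT x_32) alone gives x_32 = false.
(x_31) alone gives x_31 = true.
(NOT x_41) alone gives x_41 = false.
(x_42) alone gives x_42 = true.
Now (NOT x_42) is unsatisfied and unit — conflict.
Either choice for x_21 ends in contradiction.
Either choice for x_12 ends in contradiction.
So x_11 must be the other value — set x_11 = true.
(NOT x_21) alone gives x_21 = false.
(NOT x_31) alone gives x_31 = false.
(NOT x_41) alone gives x_41 = false.
Branch on x_22: set x_22 = true.
(NOT x_12) alone gives x_12 = false.
(NOT x_32) alone gives x_32 = false.
(x_33) alone gives x_33 = true.
(NOT x_42) alone gives x_42 = false.
(x_43) alone gives x_43 = true.
Now (NOT x_43) is unsatisfied and unit — conflict.
So x_22 must be the other value — set x_22 = false.
(x_23) alone gives x_23 = true.
(NOT x_13) alone gives x_13 = false.
(NOT x_33) alone gives x_33 = false.
(x_32) alone gives x_32 = true.
(NOT x_12) alone gives x_12 = false.
(NOT x_42) alone gives x_42 = false.
(x_43) alone gives x_43 = true.
Now (NOT x_43) is unsatisfied and unit — conflict.
Either choice for x_22 ends in contradiction.
Either choice for x_11 ends in contradiction.
No assignment satisfies every clause.

No, unsatisfiable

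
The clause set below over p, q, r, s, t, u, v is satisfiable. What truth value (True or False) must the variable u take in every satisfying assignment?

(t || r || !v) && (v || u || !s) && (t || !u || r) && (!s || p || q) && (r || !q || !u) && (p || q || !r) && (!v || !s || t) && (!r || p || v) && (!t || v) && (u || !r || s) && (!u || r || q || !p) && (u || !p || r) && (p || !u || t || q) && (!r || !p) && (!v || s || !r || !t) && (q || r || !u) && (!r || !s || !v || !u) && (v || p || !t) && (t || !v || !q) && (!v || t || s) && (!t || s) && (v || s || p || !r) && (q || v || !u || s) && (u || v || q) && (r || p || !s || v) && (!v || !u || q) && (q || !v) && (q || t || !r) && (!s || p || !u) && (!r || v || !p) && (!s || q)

Suppose u = true.
Case t = true:
(v) alone gives v = true.
(s) alone gives s = true.
(!r) alone gives r = false.
(!q) alone gives q = false.
Now (q) is unsatisfied and unit — conflict.
That branch fails; take t = false instead.
(r) alone gives r = true.
(!p) alone gives p = false.
(q) alone gives q = true.
(v) alone gives v = true.
Now (!v) is unsatisfied and unit — conflict.
Neither t = true nor t = false works.
So every satisfying assignment has u = False.

False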